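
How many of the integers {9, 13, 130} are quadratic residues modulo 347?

(9/347) = +1 → QR.
(13/347) = +1 → QR.
(130/347) = +1 → QR.
Total quadratic residues among the 3: 3.

3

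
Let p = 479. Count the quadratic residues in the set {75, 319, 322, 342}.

(75/479) = +1 → QR.
(319/479) = -1 → non-residue.
(322/479) = +1 → QR.
(342/479) = -1 → non-residue.
Total quadratic residues among the 4: 2.

2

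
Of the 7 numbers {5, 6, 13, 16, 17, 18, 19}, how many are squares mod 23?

4

(5/23) = -1 → non-residue.
(6/23) = +1 → QR.
(13/23) = +1 → QR.
(16/23) = +1 → QR.
(17/23) = -1 → non-residue.
(18/23) = +1 → QR.
(19/23) = -1 → non-residue.
Total quadratic residues among the 7: 4.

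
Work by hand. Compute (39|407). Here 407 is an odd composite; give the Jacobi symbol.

1

Reciprocity: 39 ≡ 3 and 407 ≡ 3 (mod 4), so (39/407) = −(407/39).
Reduce top mod 39: now compute (17/39).
Reciprocity: 17 ≡ 1 and 39 ≡ 3 (mod 4), so (17/39) = +(39/17).
Reduce top mod 17: now compute (5/17).
Reciprocity: 5 ≡ 1 and 17 ≡ 1 (mod 4), so (5/17) = +(17/5).
Reduce top mod 5: now compute (2/5).
Pull out 2: since 5 ≡ 5 (mod 8), (2/5) = -1.
Reached (1/5) = 1. Collecting the sign flips along the way, the symbol is +1.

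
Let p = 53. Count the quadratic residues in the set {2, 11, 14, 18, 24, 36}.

(2/53) = -1 → non-residue.
(11/53) = +1 → QR.
(14/53) = -1 → non-residue.
(18/53) = -1 → non-residue.
(24/53) = +1 → QR.
(36/53) = +1 → QR.
Total quadratic residues among the 6: 3.

3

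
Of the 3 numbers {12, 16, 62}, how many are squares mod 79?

(12/79) = -1 → non-residue.
(16/79) = +1 → QR.
(62/79) = +1 → QR.
Total quadratic residues among the 3: 2.

2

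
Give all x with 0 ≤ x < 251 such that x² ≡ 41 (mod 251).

36, 215

Since 251 ≡ 3 (mod 4), a square root of 41 is 41^((251+1)/4) = 41^63 mod 251.
Repeated squaring: 41^2≡175, 41^4≡3, 41^8≡9, 41^16≡81, 41^32≡35 (mod 251).
41^63 = 41^(32+16+8+4+2+1) ≡ 36 (mod 251).
Check: 36² = 1296 ≡ 41 (mod 251). The two roots are 36 and 215.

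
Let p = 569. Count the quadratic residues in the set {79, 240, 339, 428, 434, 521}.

(79/569) = +1 → QR.
(240/569) = -1 → non-residue.
(339/569) = -1 → non-residue.
(428/569) = +1 → QR.
(434/569) = -1 → non-residue.
(521/569) = -1 → non-residue.
Total quadratic residues among the 6: 2.

2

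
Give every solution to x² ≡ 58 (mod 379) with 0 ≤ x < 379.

171, 208

Since 379 ≡ 3 (mod 4), a square root of 58 is 58^((379+1)/4) = 58^95 mod 379.
Repeated squaring: 58^2≡332, 58^4≡314, 58^8≡56, 58^16≡104, 58^32≡204, 58^64≡305 (mod 379).
58^95 = 58^(64+16+8+4+2+1) ≡ 171 (mod 379).
Check: 171² = 29241 ≡ 58 (mod 379). The two roots are 171 and 208.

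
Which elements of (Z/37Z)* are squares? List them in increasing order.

Square k = 1,…,18 (k and 37−k give the same square):
1²=1, 2²=4, 3²=9, 4²=16, 5²=25, 6²=36, 7²≡12, 8²≡27, 9²≡7, 10²≡26, 11²≡10, 12²≡33, 13²≡21, 14²≡11, 15²≡3, 16²≡34, 17²≡30, 18²≡28 (mod 37).
So the quadratic residues mod 37 are {1, 3, 4, 7, 9, 10, 11, 12, 16, 21, 25, 26, 27, 28, 30, 33, 34, 36}.

1, 3, 4, 7, 9, 10, 11, 12, 16, 21, 25, 26, 27, 28, 30, 33, 34, 36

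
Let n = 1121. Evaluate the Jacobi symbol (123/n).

Reciprocity: 123 ≡ 3 and 1121 ≡ 1 (mod 4), so (123/1121) = +(1121/123).
Reduce top mod 123: now compute (14/123).
Pull out 2: since 123 ≡ 3 (mod 8), (2/123) = -1.
Reciprocity: 7 ≡ 3 and 123 ≡ 3 (mod 4), so (7/123) = −(123/7).
Reduce top mod 7: now compute (4/7).
Pull out 2^2: since 7 ≡ 7 (mod 8), (2/7) = +1, so (2/7)^2 = +1.
Reached (1/7) = 1. Collecting the sign flips along the way, the symbol is +1.

1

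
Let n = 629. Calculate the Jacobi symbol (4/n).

1

Pull out 2^2: since 629 ≡ 5 (mod 8), (2/629) = -1, so (2/629)^2 = +1.
Reached (1/629) = 1. Collecting the sign flips along the way, the symbol is +1.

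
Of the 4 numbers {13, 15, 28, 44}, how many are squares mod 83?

(13/83) = -1 → non-residue.
(15/83) = -1 → non-residue.
(28/83) = +1 → QR.
(44/83) = +1 → QR.
Total quadratic residues among the 4: 2.

2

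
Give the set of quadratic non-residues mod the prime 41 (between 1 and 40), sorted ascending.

Square k = 1,…,20 (k and 41−k give the same square):
1²=1, 2²=4, 3²=9, 4²=16, 5²=25, 6²=36, 7²≡8, 8²≡23, 9²≡40, 10²≡18, 11²≡39, 12²≡21, 13²≡5, 14²≡32, 15²≡20, 16²≡10, 17²≡2, 18²≡37, 19²≡33, 20²≡31 (mod 41).
The residues are {1, 2, 4, 5, 8, 9, 10, 16, 18, 20, 21, 23, 25, 31, 32, 33, 36, 37, 39, 40}; the non-residues are the remaining 20 nonzero classes.

3, 6, 7, 11, 12, 13, 14, 15, 17, 19, 22, 24, 26, 27, 28, 29, 30, 34, 35, 38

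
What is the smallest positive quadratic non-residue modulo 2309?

(2/2309) = −1, so 2 is the smallest positive non-residue mod 2309.

2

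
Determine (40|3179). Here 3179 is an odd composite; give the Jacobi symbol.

-1

Pull out 2^3: since 3179 ≡ 3 (mod 8), (2/3179) = -1, so (2/3179)^3 = -1.
Reciprocity: 5 ≡ 1 and 3179 ≡ 3 (mod 4), so (5/3179) = +(3179/5).
Reduce top mod 5: now compute (4/5).
Pull out 2^2: since 5 ≡ 5 (mod 8), (2/5) = -1, so (2/5)^2 = +1.
Reached (1/5) = 1. Collecting the sign flips along the way, the symbol is -1.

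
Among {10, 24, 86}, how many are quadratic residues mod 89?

(10/89) = +1 → QR.
(24/89) = -1 → non-residue.
(86/89) = -1 → non-residue.
Total quadratic residues among the 3: 1.

1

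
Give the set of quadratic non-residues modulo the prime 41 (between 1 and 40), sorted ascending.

3 6 7 11 12 13 14 15 17 19 22 24 26 27 28 29 30 34 35 38

Square k = 1,…,20 (k and 41−k give the same square):
1²=1, 2²=4, 3²=9, 4²=16, 5²=25, 6²=36, 7²≡8, 8²≡23, 9²≡40, 10²≡18, 11²≡39, 12²≡21, 13²≡5, 14²≡32, 15²≡20, 16²≡10, 17²≡2, 18²≡37, 19²≡33, 20²≡31 (mod 41).
The residues are {1, 2, 4, 5, 8, 9, 10, 16, 18, 20, 21, 23, 25, 31, 32, 33, 36, 37, 39, 40}; the non-residues are the remaining 20 nonzero classes.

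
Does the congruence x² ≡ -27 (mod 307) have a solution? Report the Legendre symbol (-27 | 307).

1

First reduce: -27 ≡ 280 (mod 307).
Pull out 2^3: since 307 ≡ 3 (mod 8), (2/307) = -1, so (2/307)^3 = -1.
Reciprocity: 35 ≡ 3 and 307 ≡ 3 (mod 4), so (35/307) = −(307/35).
Reduce top mod 35: now compute (27/35).
Reciprocity: 27 ≡ 3 and 35 ≡ 3 (mod 4), so (27/35) = −(35/27).
Reduce top mod 27: now compute (8/27).
Pull out 2^3: since 27 ≡ 3 (mod 8), (2/27) = -1, so (2/27)^3 = -1.
Reached (1/27) = 1. Collecting the sign flips along the way, the symbol is +1.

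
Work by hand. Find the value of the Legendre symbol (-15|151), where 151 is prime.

1

First reduce: -15 ≡ 136 (mod 151).
Pull out 2^3: since 151 ≡ 7 (mod 8), (2/151) = +1, so (2/151)^3 = +1.
Reciprocity: 17 ≡ 1 and 151 ≡ 3 (mod 4), so (17/151) = +(151/17).
Reduce top mod 17: now compute (15/17).
Reciprocity: 15 ≡ 3 and 17 ≡ 1 (mod 4), so (15/17) = +(17/15).
Reduce top mod 15: now compute (2/15).
Pull out 2: since 15 ≡ 7 (mod 8), (2/15) = +1.
Reached (1/15) = 1. Collecting the sign flips along the way, the symbol is +1.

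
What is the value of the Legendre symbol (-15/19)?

1

Euler's criterion: (-15/19) ≡ 4^9 (mod 19).
4^2 ≡ 16 (mod 19)
4^4 ≡ 9 (mod 19)
4^8 ≡ 5 (mod 19)
4^9 = 4^(8+1) ≡ 1 (mod 19).
Result is 1, so (-15/19) = 1.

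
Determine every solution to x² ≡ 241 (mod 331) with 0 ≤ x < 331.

Since 331 ≡ 3 (mod 4), a square root of 241 is 241^((331+1)/4) = 241^83 mod 331.
Repeated squaring: 241^2≡156, 241^4≡173, 241^8≡139, 241^16≡123, 241^32≡234, 241^64≡141 (mod 331).
241^83 = 241^(64+16+2+1) ≡ 127 (mod 331).
Check: 127² = 16129 ≡ 241 (mod 331). The two roots are 127 and 204.

127, 204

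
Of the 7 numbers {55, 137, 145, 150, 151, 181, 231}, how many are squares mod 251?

(55/251) = -1 → non-residue.
(137/251) = -1 → non-residue.
(145/251) = -1 → non-residue.
(150/251) = -1 → non-residue.
(151/251) = -1 → non-residue.
(181/251) = +1 → QR.
(231/251) = -1 → non-residue.
Total quadratic residues among the 7: 1.

1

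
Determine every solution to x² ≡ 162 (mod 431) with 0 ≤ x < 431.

32, 399

Since 431 ≡ 3 (mod 4), a square root of 162 is 162^((431+1)/4) = 162^108 mod 431.
Repeated squaring: 162^2≡384, 162^4≡54, 162^8≡330, 162^16≡288, 162^32≡192, 162^64≡229 (mod 431).
162^108 = 162^(64+32+8+4) ≡ 32 (mod 431).
Check: 32² = 1024 ≡ 162 (mod 431). The two roots are 32 and 399.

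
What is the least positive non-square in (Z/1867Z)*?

2

(2/1867) = −1, so 2 is the smallest positive non-residue mod 1867.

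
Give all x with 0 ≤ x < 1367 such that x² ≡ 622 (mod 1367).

Since 1367 ≡ 3 (mod 4), a square root of 622 is 622^((1367+1)/4) = 622^342 mod 1367.
Repeated squaring: 622^2≡23, 622^4≡529, 622^8≡973, 622^16≡765, 622^32≡149, 622^64≡329, 622^128≡248, 622^256≡1356 (mod 1367).
622^342 = 622^(256+64+16+4+2) ≡ 1115 (mod 1367).
Check: 1115² = 1243225 ≡ 622 (mod 1367). The two roots are 252 and 1115.

252, 1115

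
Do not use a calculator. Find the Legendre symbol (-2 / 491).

1

First reduce: -2 ≡ 489 (mod 491).
Reciprocity: 489 ≡ 1 and 491 ≡ 3 (mod 4), so (489/491) = +(491/489).
Reduce top mod 489: now compute (2/489).
Pull out 2: since 489 ≡ 1 (mod 8), (2/489) = +1.
Reached (1/489) = 1. Collecting the sign flips along the way, the symbol is +1.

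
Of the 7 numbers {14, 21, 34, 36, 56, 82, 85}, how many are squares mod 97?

(14/97) = -1 → non-residue.
(21/97) = -1 → non-residue.
(34/97) = -1 → non-residue.
(36/97) = +1 → QR.
(56/97) = -1 → non-residue.
(82/97) = -1 → non-residue.
(85/97) = +1 → QR.
Total quadratic residues among the 7: 2.

2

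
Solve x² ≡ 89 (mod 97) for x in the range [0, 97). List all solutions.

34, 63

97 ≡ 1 (mod 4), so we find a root by search.
Trying successive values, 34² = 1156 ≡ 89 (mod 97). The other root is 97 − 34 = 63.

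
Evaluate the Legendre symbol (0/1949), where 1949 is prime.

0

Top reduces to 0: gcd > 1, so the symbol is 0.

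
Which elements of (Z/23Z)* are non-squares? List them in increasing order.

5 7 10 11 14 15 17 19 20 21 22

Square k = 1,…,11 (k and 23−k give the same square):
1²=1, 2²=4, 3²=9, 4²=16, 5²≡2, 6²≡13, 7²≡3, 8²≡18, 9²≡12, 10²≡8, 11²≡6 (mod 23).
The residues are {1, 2, 3, 4, 6, 8, 9, 12, 13, 16, 18}; the non-residues are the remaining 11 nonzero classes.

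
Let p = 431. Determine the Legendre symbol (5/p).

1

Reciprocity: 5 ≡ 1 and 431 ≡ 3 (mod 4), so (5/431) = +(431/5).
Reduce top mod 5: now compute (1/5).
Reached (1/5) = 1. Collecting the sign flips along the way, the symbol is +1.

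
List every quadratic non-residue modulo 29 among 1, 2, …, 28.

Square k = 1,…,14 (k and 29−k give the same square):
1²=1, 2²=4, 3²=9, 4²=16, 5²=25, 6²≡7, 7²≡20, 8²≡6, 9²≡23, 10²≡13, 11²≡5, 12²≡28, 13²≡24, 14²≡22 (mod 29).
The residues are {1, 4, 5, 6, 7, 9, 13, 16, 20, 22, 23, 24, 25, 28}; the non-residues are the remaining 14 nonzero classes.

2,3,8,10,11,12,14,15,17,18,19,21,26,27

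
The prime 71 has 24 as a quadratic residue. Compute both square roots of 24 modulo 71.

33, 38

Since 71 ≡ 3 (mod 4), a square root of 24 is 24^((71+1)/4) = 24^18 mod 71.
Repeated squaring: 24^2≡8, 24^4≡64, 24^8≡49, 24^16≡58 (mod 71).
24^18 = 24^(16+2) ≡ 38 (mod 71).
Check: 38² = 1444 ≡ 24 (mod 71). The two roots are 33 and 38.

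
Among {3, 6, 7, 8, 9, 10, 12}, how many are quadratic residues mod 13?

4

(3/13) = +1 → QR.
(6/13) = -1 → non-residue.
(7/13) = -1 → non-residue.
(8/13) = -1 → non-residue.
(9/13) = +1 → QR.
(10/13) = +1 → QR.
(12/13) = +1 → QR.
Total quadratic residues among the 7: 4.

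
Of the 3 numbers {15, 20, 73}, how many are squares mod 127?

(15/127) = +1 → QR.
(20/127) = -1 → non-residue.
(73/127) = +1 → QR.
Total quadratic residues among the 3: 2.

2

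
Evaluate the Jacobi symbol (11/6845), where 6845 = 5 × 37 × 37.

1

Reciprocity: 11 ≡ 3 and 6845 ≡ 1 (mod 4), so (11/6845) = +(6845/11).
Reduce top mod 11: now compute (3/11).
Reciprocity: 3 ≡ 3 and 11 ≡ 3 (mod 4), so (3/11) = −(11/3).
Reduce top mod 3: now compute (2/3).
Pull out 2: since 3 ≡ 3 (mod 8), (2/3) = -1.
Reached (1/3) = 1. Collecting the sign flips along the way, the symbol is +1.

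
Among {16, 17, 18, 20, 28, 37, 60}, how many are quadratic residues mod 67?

4

(16/67) = +1 → QR.
(17/67) = +1 → QR.
(18/67) = -1 → non-residue.
(20/67) = -1 → non-residue.
(28/67) = -1 → non-residue.
(37/67) = +1 → QR.
(60/67) = +1 → QR.
Total quadratic residues among the 7: 4.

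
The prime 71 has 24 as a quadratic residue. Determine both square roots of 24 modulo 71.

33, 38

Since 71 ≡ 3 (mod 4), a square root of 24 is 24^((71+1)/4) = 24^18 mod 71.
Repeated squaring: 24^2≡8, 24^4≡64, 24^8≡49, 24^16≡58 (mod 71).
24^18 = 24^(16+2) ≡ 38 (mod 71).
Check: 38² = 1444 ≡ 24 (mod 71). The two roots are 33 and 38.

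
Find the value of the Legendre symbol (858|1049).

Euler's criterion: (858/1049) ≡ 858^524 (mod 1049).
858^2 ≡ 815 (mod 1049)
858^4 ≡ 208 (mod 1049)
858^8 ≡ 255 (mod 1049)
858^16 ≡ 1036 (mod 1049)
858^32 ≡ 169 (mod 1049)
858^64 ≡ 238 (mod 1049)
858^128 ≡ 1047 (mod 1049)
858^256 ≡ 4 (mod 1049)
858^512 ≡ 16 (mod 1049)
858^524 = 858^(512+8+4) ≡ 1048 (mod 1049).
Result is 1048 ≡ −1, so (858/1049) = −1.

-1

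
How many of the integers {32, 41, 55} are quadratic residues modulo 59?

1

(32/59) = -1 → non-residue.
(41/59) = +1 → QR.
(55/59) = -1 → non-residue.
Total quadratic residues among the 3: 1.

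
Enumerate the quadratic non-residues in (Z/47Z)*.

Square k = 1,…,23 (k and 47−k give the same square):
1²=1, 2²=4, 3²=9, 4²=16, 5²=25, 6²=36, 7²≡2, 8²≡17, 9²≡34, 10²≡6, 11²≡27, 12²≡3, 13²≡28, 14²≡8, 15²≡37, 16²≡21, 17²≡7, 18²≡42, 19²≡32, 20²≡24, 21²≡18, 22²≡14, 23²≡12 (mod 47).
The residues are {1, 2, 3, 4, 6, 7, 8, 9, 12, 14, 16, 17, 18, 21, 24, 25, 27, 28, 32, 34, 36, 37, 42}; the non-residues are the remaining 23 nonzero classes.

5, 10, 11, 13, 15, 19, 20, 22, 23, 26, 29, 30, 31, 33, 35, 38, 39, 40, 41, 43, 44, 45, 46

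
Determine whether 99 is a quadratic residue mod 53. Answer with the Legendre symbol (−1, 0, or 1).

First reduce: 99 ≡ 46 (mod 53).
Pull out 2: since 53 ≡ 5 (mod 8), (2/53) = -1.
Reciprocity: 23 ≡ 3 and 53 ≡ 1 (mod 4), so (23/53) = +(53/23).
Reduce top mod 23: now compute (7/23).
Reciprocity: 7 ≡ 3 and 23 ≡ 3 (mod 4), so (7/23) = −(23/7).
Reduce top mod 7: now compute (2/7).
Pull out 2: since 7 ≡ 7 (mod 8), (2/7) = +1.
Reached (1/7) = 1. Collecting the sign flips along the way, the symbol is +1.

1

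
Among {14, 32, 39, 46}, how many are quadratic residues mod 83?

(14/83) = -1 → non-residue.
(32/83) = -1 → non-residue.
(39/83) = -1 → non-residue.
(46/83) = -1 → non-residue.
Total quadratic residues among the 4: 0.

0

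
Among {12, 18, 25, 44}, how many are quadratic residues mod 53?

(12/53) = -1 → non-residue.
(18/53) = -1 → non-residue.
(25/53) = +1 → QR.
(44/53) = +1 → QR.
Total quadratic residues among the 4: 2.

2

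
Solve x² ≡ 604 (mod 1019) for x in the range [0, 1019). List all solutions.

423, 596

Since 1019 ≡ 3 (mod 4), a square root of 604 is 604^((1019+1)/4) = 604^255 mod 1019.
Repeated squaring: 604^2≡14, 604^4≡196, 604^8≡713, 604^16≡907, 604^32≡316, 604^64≡1013, 604^128≡36 (mod 1019).
604^255 = 604^(128+64+32+16+8+4+2+1) ≡ 596 (mod 1019).
Check: 596² = 355216 ≡ 604 (mod 1019). The two roots are 423 and 596.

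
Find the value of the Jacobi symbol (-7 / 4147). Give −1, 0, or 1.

First reduce: -7 ≡ 4140 (mod 4147).
Pull out 2^2: since 4147 ≡ 3 (mod 8), (2/4147) = -1, so (2/4147)^2 = +1.
Reciprocity: 1035 ≡ 3 and 4147 ≡ 3 (mod 4), so (1035/4147) = −(4147/1035).
Reduce top mod 1035: now compute (7/1035).
Reciprocity: 7 ≡ 3 and 1035 ≡ 3 (mod 4), so (7/1035) = −(1035/7).
Reduce top mod 7: now compute (6/7).
Pull out 2: since 7 ≡ 7 (mod 8), (2/7) = +1.
Reciprocity: 3 ≡ 3 and 7 ≡ 3 (mod 4), so (3/7) = −(7/3).
Reduce top mod 3: now compute (1/3).
Reached (1/3) = 1. Collecting the sign flips along the way, the symbol is -1.

-1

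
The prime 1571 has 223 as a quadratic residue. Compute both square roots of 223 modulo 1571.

370, 1201

Since 1571 ≡ 3 (mod 4), a square root of 223 is 223^((1571+1)/4) = 223^393 mod 1571.
Repeated squaring: 223^2≡1028, 223^4≡1072, 223^8≡783, 223^16≡399, 223^32≡530, 223^64≡1262, 223^128≡1221, 223^256≡1533 (mod 1571).
223^393 = 223^(256+128+8+1) ≡ 370 (mod 1571).
Check: 370² = 136900 ≡ 223 (mod 1571). The two roots are 370 and 1201.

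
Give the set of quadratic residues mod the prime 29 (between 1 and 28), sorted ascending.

1, 4, 5, 6, 7, 9, 13, 16, 20, 22, 23, 24, 25, 28

Square k = 1,…,14 (k and 29−k give the same square):
1²=1, 2²=4, 3²=9, 4²=16, 5²=25, 6²≡7, 7²≡20, 8²≡6, 9²≡23, 10²≡13, 11²≡5, 12²≡28, 13²≡24, 14²≡22 (mod 29).
So the quadratic residues mod 29 are {1, 4, 5, 6, 7, 9, 13, 16, 20, 22, 23, 24, 25, 28}.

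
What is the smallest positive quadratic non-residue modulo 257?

(2/257) = +1, so 2 is a residue.
(3/257) = −1, so 3 is the smallest positive non-residue mod 257.

3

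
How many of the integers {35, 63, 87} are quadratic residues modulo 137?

2

(35/137) = -1 → non-residue.
(63/137) = +1 → QR.
(87/137) = +1 → QR.
Total quadratic residues among the 3: 2.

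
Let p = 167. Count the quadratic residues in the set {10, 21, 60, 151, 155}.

(10/167) = -1 → non-residue.
(21/167) = +1 → QR.
(60/167) = -1 → non-residue.
(151/167) = -1 → non-residue.
(155/167) = -1 → non-residue.
Total quadratic residues among the 5: 1.

1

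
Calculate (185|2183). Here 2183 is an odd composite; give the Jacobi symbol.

0

Reciprocity: 185 ≡ 1 and 2183 ≡ 3 (mod 4), so (185/2183) = +(2183/185).
Reduce top mod 185: now compute (148/185).
Pull out 2^2: since 185 ≡ 1 (mod 8), (2/185) = +1, so (2/185)^2 = +1.
Reciprocity: 37 ≡ 1 and 185 ≡ 1 (mod 4), so (37/185) = +(185/37).
Reduce top mod 37: now compute (0/37).
Top reduces to 0: gcd > 1, so the symbol is 0.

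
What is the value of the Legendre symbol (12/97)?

1

Pull out 2^2: since 97 ≡ 1 (mod 8), (2/97) = +1, so (2/97)^2 = +1.
Reciprocity: 3 ≡ 3 and 97 ≡ 1 (mod 4), so (3/97) = +(97/3).
Reduce top mod 3: now compute (1/3).
Reached (1/3) = 1. Collecting the sign flips along the way, the symbol is +1.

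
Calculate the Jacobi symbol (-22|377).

1

First reduce: -22 ≡ 355 (mod 377).
Reciprocity: 355 ≡ 3 and 377 ≡ 1 (mod 4), so (355/377) = +(377/355).
Reduce top mod 355: now compute (22/355).
Pull out 2: since 355 ≡ 3 (mod 8), (2/355) = -1.
Reciprocity: 11 ≡ 3 and 355 ≡ 3 (mod 4), so (11/355) = −(355/11).
Reduce top mod 11: now compute (3/11).
Reciprocity: 3 ≡ 3 and 11 ≡ 3 (mod 4), so (3/11) = −(11/3).
Reduce top mod 3: now compute (2/3).
Pull out 2: since 3 ≡ 3 (mod 8), (2/3) = -1.
Reached (1/3) = 1. Collecting the sign flips along the way, the symbol is +1.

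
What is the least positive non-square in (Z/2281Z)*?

7

(2/2281) = +1, so 2 is a residue.
(3/2281) = +1, so 3 is a residue.
(4/2281) = +1, so 4 is a residue.
(5/2281) = +1, so 5 is a residue.
(6/2281) = +1, so 6 is a residue.
(7/2281) = −1, so 7 is the smallest positive non-residue mod 2281.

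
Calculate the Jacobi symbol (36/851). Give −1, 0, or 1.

Pull out 2^2: since 851 ≡ 3 (mod 8), (2/851) = -1, so (2/851)^2 = +1.
Reciprocity: 9 ≡ 1 and 851 ≡ 3 (mod 4), so (9/851) = +(851/9).
Reduce top mod 9: now compute (5/9).
Reciprocity: 5 ≡ 1 and 9 ≡ 1 (mod 4), so (5/9) = +(9/5).
Reduce top mod 5: now compute (4/5).
Pull out 2^2: since 5 ≡ 5 (mod 8), (2/5) = -1, so (2/5)^2 = +1.
Reached (1/5) = 1. Collecting the sign flips along the way, the symbol is +1.

1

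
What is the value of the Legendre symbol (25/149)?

Reciprocity: 25 ≡ 1 and 149 ≡ 1 (mod 4), so (25/149) = +(149/25).
Reduce top mod 25: now compute (24/25).
Pull out 2^3: since 25 ≡ 1 (mod 8), (2/25) = +1, so (2/25)^3 = +1.
Reciprocity: 3 ≡ 3 and 25 ≡ 1 (mod 4), so (3/25) = +(25/3).
Reduce top mod 3: now compute (1/3).
Reached (1/3) = 1. Collecting the sign flips along the way, the symbol is +1.

1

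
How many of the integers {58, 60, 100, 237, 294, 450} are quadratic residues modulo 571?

(58/571) = -1 → non-residue.
(60/571) = -1 → non-residue.
(100/571) = +1 → QR.
(237/571) = +1 → QR.
(294/571) = +1 → QR.
(450/571) = -1 → non-residue.
Total quadratic residues among the 6: 3.

3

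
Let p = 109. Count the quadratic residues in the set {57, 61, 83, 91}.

(57/109) = -1 → non-residue.
(61/109) = +1 → QR.
(83/109) = +1 → QR.
(91/109) = -1 → non-residue.
Total quadratic residues among the 4: 2.

2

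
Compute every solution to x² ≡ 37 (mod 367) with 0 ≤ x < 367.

88, 279

Since 367 ≡ 3 (mod 4), a square root of 37 is 37^((367+1)/4) = 37^92 mod 367.
Repeated squaring: 37^2≡268, 37^4≡259, 37^8≡287, 37^16≡161, 37^32≡231, 37^64≡146 (mod 367).
37^92 = 37^(64+16+8+4) ≡ 279 (mod 367).
Check: 279² = 77841 ≡ 37 (mod 367). The two roots are 88 and 279.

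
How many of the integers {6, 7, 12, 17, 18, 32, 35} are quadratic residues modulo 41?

(6/41) = -1 → non-residue.
(7/41) = -1 → non-residue.
(12/41) = -1 → non-residue.
(17/41) = -1 → non-residue.
(18/41) = +1 → QR.
(32/41) = +1 → QR.
(35/41) = -1 → non-residue.
Total quadratic residues among the 7: 2.

2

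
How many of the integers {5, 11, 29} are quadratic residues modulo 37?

1

(5/37) = -1 → non-residue.
(11/37) = +1 → QR.
(29/37) = -1 → non-residue.
Total quadratic residues among the 3: 1.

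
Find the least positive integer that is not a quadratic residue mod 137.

(2/137) = +1, so 2 is a residue.
(3/137) = −1, so 3 is the smallest positive non-residue mod 137.

3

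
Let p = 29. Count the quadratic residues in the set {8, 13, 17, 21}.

(8/29) = -1 → non-residue.
(13/29) = +1 → QR.
(17/29) = -1 → non-residue.
(21/29) = -1 → non-residue.
Total quadratic residues among the 4: 1.

1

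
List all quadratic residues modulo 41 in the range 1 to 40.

Square k = 1,…,20 (k and 41−k give the same square):
1²=1, 2²=4, 3²=9, 4²=16, 5²=25, 6²=36, 7²≡8, 8²≡23, 9²≡40, 10²≡18, 11²≡39, 12²≡21, 13²≡5, 14²≡32, 15²≡20, 16²≡10, 17²≡2, 18²≡37, 19²≡33, 20²≡31 (mod 41).
So the quadratic residues mod 41 are {1, 2, 4, 5, 8, 9, 10, 16, 18, 20, 21, 23, 25, 31, 32, 33, 36, 37, 39, 40}.

1 2 4 5 8 9 10 16 18 20 21 23 25 31 32 33 36 37 39 40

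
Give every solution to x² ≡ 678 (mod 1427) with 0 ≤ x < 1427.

326, 1101

Since 1427 ≡ 3 (mod 4), a square root of 678 is 678^((1427+1)/4) = 678^357 mod 1427.
Repeated squaring: 678^2≡190, 678^4≡425, 678^8≡823, 678^16≡931, 678^32≡572, 678^64≡401, 678^128≡977, 678^256≡1293 (mod 1427).
678^357 = 678^(256+64+32+4+1) ≡ 1101 (mod 1427).
Check: 1101² = 1212201 ≡ 678 (mod 1427). The two roots are 326 and 1101.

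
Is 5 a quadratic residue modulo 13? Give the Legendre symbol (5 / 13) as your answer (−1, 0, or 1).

Euler's criterion: (5/13) ≡ 5^6 (mod 13).
5^2 ≡ 12 (mod 13)
5^4 ≡ 1 (mod 13)
5^6 = 5^(4+2) ≡ 12 (mod 13).
Result is 12 ≡ −1, so (5/13) = −1.

-1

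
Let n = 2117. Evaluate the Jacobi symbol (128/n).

-1

Pull out 2^7: since 2117 ≡ 5 (mod 8), (2/2117) = -1, so (2/2117)^7 = -1.
Reached (1/2117) = 1. Collecting the sign flips along the way, the symbol is -1.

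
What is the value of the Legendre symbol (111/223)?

-1

Euler's criterion: (111/223) ≡ 111^111 (mod 223).
111^2 ≡ 56 (mod 223)
111^4 ≡ 14 (mod 223)
111^8 ≡ 196 (mod 223)
111^16 ≡ 60 (mod 223)
111^32 ≡ 32 (mod 223)
111^64 ≡ 132 (mod 223)
111^111 = 111^(64+32+8+4+2+1) ≡ 222 (mod 223).
Result is 222 ≡ −1, so (111/223) = −1.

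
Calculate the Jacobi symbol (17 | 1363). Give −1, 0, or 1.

-1

Reciprocity: 17 ≡ 1 and 1363 ≡ 3 (mod 4), so (17/1363) = +(1363/17).
Reduce top mod 17: now compute (3/17).
Reciprocity: 3 ≡ 3 and 17 ≡ 1 (mod 4), so (3/17) = +(17/3).
Reduce top mod 3: now compute (2/3).
Pull out 2: since 3 ≡ 3 (mod 8), (2/3) = -1.
Reached (1/3) = 1. Collecting the sign flips along the way, the symbol is -1.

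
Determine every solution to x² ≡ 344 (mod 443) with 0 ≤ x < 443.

46, 397

Since 443 ≡ 3 (mod 4), a square root of 344 is 344^((443+1)/4) = 344^111 mod 443.
Repeated squaring: 344^2≡55, 344^4≡367, 344^8≡17, 344^16≡289, 344^32≡237, 344^64≡351 (mod 443).
344^111 = 344^(64+32+8+4+2+1) ≡ 46 (mod 443).
Check: 46² = 2116 ≡ 344 (mod 443). The two roots are 46 and 397.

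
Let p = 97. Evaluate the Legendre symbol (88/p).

Pull out 2^3: since 97 ≡ 1 (mod 8), (2/97) = +1, so (2/97)^3 = +1.
Reciprocity: 11 ≡ 3 and 97 ≡ 1 (mod 4), so (11/97) = +(97/11).
Reduce top mod 11: now compute (9/11).
Reciprocity: 9 ≡ 1 and 11 ≡ 3 (mod 4), so (9/11) = +(11/9).
Reduce top mod 9: now compute (2/9).
Pull out 2: since 9 ≡ 1 (mod 8), (2/9) = +1.
Reached (1/9) = 1. Collecting the sign flips along the way, the symbol is +1.

1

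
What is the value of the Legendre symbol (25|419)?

Reciprocity: 25 ≡ 1 and 419 ≡ 3 (mod 4), so (25/419) = +(419/25).
Reduce top mod 25: now compute (19/25).
Reciprocity: 19 ≡ 3 and 25 ≡ 1 (mod 4), so (19/25) = +(25/19).
Reduce top mod 19: now compute (6/19).
Pull out 2: since 19 ≡ 3 (mod 8), (2/19) = -1.
Reciprocity: 3 ≡ 3 and 19 ≡ 3 (mod 4), so (3/19) = −(19/3).
Reduce top mod 3: now compute (1/3).
Reached (1/3) = 1. Collecting the sign flips along the way, the symbol is +1.

1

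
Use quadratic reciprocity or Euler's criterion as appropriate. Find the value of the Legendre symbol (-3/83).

Euler's criterion: (-3/83) ≡ 80^41 (mod 83).
80^2 ≡ 9 (mod 83)
80^4 ≡ 81 (mod 83)
80^8 ≡ 4 (mod 83)
80^16 ≡ 16 (mod 83)
80^32 ≡ 7 (mod 83)
80^41 = 80^(32+8+1) ≡ 82 (mod 83).
Result is 82 ≡ −1, so (-3/83) = −1.

-1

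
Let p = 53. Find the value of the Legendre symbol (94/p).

Euler's criterion: (94/53) ≡ 41^26 (mod 53).
41^2 ≡ 38 (mod 53)
41^4 ≡ 13 (mod 53)
41^8 ≡ 10 (mod 53)
41^16 ≡ 47 (mod 53)
41^26 = 41^(16+8+2) ≡ 52 (mod 53).
Result is 52 ≡ −1, so (94/53) = −1.

-1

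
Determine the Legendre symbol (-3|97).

1

Euler's criterion: (-3/97) ≡ 94^48 (mod 97).
94^2 ≡ 9 (mod 97)
94^4 ≡ 81 (mod 97)
94^8 ≡ 62 (mod 97)
94^16 ≡ 61 (mod 97)
94^32 ≡ 35 (mod 97)
94^48 = 94^(32+16) ≡ 1 (mod 97).
Result is 1, so (-3/97) = 1.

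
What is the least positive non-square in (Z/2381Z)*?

(2/2381) = −1, so 2 is the smallest positive non-residue mod 2381.

2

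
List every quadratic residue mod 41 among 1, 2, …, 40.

1, 2, 4, 5, 8, 9, 10, 16, 18, 20, 21, 23, 25, 31, 32, 33, 36, 37, 39, 40

Square k = 1,…,20 (k and 41−k give the same square):
1²=1, 2²=4, 3²=9, 4²=16, 5²=25, 6²=36, 7²≡8, 8²≡23, 9²≡40, 10²≡18, 11²≡39, 12²≡21, 13²≡5, 14²≡32, 15²≡20, 16²≡10, 17²≡2, 18²≡37, 19²≡33, 20²≡31 (mod 41).
So the quadratic residues mod 41 are {1, 2, 4, 5, 8, 9, 10, 16, 18, 20, 21, 23, 25, 31, 32, 33, 36, 37, 39, 40}.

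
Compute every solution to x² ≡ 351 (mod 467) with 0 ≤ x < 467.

Since 467 ≡ 3 (mod 4), a square root of 351 is 351^((467+1)/4) = 351^117 mod 467.
Repeated squaring: 351^2≡380, 351^4≡97, 351^8≡69, 351^16≡91, 351^32≡342, 351^64≡214 (mod 467).
351^117 = 351^(64+32+16+4+1) ≡ 83 (mod 467).
Check: 83² = 6889 ≡ 351 (mod 467). The two roots are 83 and 384.

83, 384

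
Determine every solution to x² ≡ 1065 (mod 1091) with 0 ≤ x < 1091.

Since 1091 ≡ 3 (mod 4), a square root of 1065 is 1065^((1091+1)/4) = 1065^273 mod 1091.
Repeated squaring: 1065^2≡676, 1065^4≡938, 1065^8≡498, 1065^16≡347, 1065^32≡399, 1065^64≡1006, 1065^128≡679, 1065^256≡639 (mod 1091).
1065^273 = 1065^(256+16+1) ≡ 877 (mod 1091).
Check: 877² = 769129 ≡ 1065 (mod 1091). The two roots are 214 and 877.

214, 877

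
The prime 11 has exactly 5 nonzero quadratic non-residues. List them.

Square k = 1,…,5 (k and 11−k give the same square):
1²=1, 2²=4, 3²=9, 4²≡5, 5²≡3 (mod 11).
The residues are {1, 3, 4, 5, 9}; the non-residues are the remaining 5 nonzero classes.

2 6 7 8 10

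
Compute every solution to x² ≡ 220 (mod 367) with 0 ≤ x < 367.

68, 299

Since 367 ≡ 3 (mod 4), a square root of 220 is 220^((367+1)/4) = 220^92 mod 367.
Repeated squaring: 220^2≡323, 220^4≡101, 220^8≡292, 220^16≡120, 220^32≡87, 220^64≡229 (mod 367).
220^92 = 220^(64+16+8+4) ≡ 299 (mod 367).
Check: 299² = 89401 ≡ 220 (mod 367). The two roots are 68 and 299.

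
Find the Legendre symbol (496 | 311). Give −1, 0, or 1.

First reduce: 496 ≡ 185 (mod 311).
Reciprocity: 185 ≡ 1 and 311 ≡ 3 (mod 4), so (185/311) = +(311/185).
Reduce top mod 185: now compute (126/185).
Pull out 2: since 185 ≡ 1 (mod 8), (2/185) = +1.
Reciprocity: 63 ≡ 3 and 185 ≡ 1 (mod 4), so (63/185) = +(185/63).
Reduce top mod 63: now compute (59/63).
Reciprocity: 59 ≡ 3 and 63 ≡ 3 (mod 4), so (59/63) = −(63/59).
Reduce top mod 59: now compute (4/59).
Pull out 2^2: since 59 ≡ 3 (mod 8), (2/59) = -1, so (2/59)^2 = +1.
Reached (1/59) = 1. Collecting the sign flips along the way, the symbol is -1.

-1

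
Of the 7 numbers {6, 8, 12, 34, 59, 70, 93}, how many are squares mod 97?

(6/97) = +1 → QR.
(8/97) = +1 → QR.
(12/97) = +1 → QR.
(34/97) = -1 → non-residue.
(59/97) = -1 → non-residue.
(70/97) = +1 → QR.
(93/97) = +1 → QR.
Total quadratic residues among the 7: 5.

5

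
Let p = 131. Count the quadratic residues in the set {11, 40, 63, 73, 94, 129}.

(11/131) = +1 → QR.
(40/131) = -1 → non-residue.
(63/131) = +1 → QR.
(73/131) = -1 → non-residue.
(94/131) = +1 → QR.
(129/131) = +1 → QR.
Total quadratic residues among the 6: 4.

4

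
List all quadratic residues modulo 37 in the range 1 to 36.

1, 3, 4, 7, 9, 10, 11, 12, 16, 21, 25, 26, 27, 28, 30, 33, 34, 36

Square k = 1,…,18 (k and 37−k give the same square):
1²=1, 2²=4, 3²=9, 4²=16, 5²=25, 6²=36, 7²≡12, 8²≡27, 9²≡7, 10²≡26, 11²≡10, 12²≡33, 13²≡21, 14²≡11, 15²≡3, 16²≡34, 17²≡30, 18²≡28 (mod 37).
So the quadratic residues mod 37 are {1, 3, 4, 7, 9, 10, 11, 12, 16, 21, 25, 26, 27, 28, 30, 33, 34, 36}.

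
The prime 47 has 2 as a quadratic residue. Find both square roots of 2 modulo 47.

Since 47 ≡ 3 (mod 4), a square root of 2 is 2^((47+1)/4) = 2^12 mod 47.
Repeated squaring: 2^2≡4, 2^4≡16, 2^8≡21 (mod 47).
2^12 = 2^(8+4) ≡ 7 (mod 47).
Check: 7² = 49 ≡ 2 (mod 47). The two roots are 7 and 40.

7, 40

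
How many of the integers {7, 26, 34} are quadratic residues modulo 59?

(7/59) = +1 → QR.
(26/59) = +1 → QR.
(34/59) = -1 → non-residue.
Total quadratic residues among the 3: 2.

2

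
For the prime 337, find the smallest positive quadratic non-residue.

5

(2/337) = +1, so 2 is a residue.
(3/337) = +1, so 3 is a residue.
(4/337) = +1, so 4 is a residue.
(5/337) = −1, so 5 is the smallest positive non-residue mod 337.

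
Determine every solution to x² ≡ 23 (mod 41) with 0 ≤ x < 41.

8, 33

41 ≡ 1 (mod 4), so we find a root by search.
Trying successive values, 8² = 64 ≡ 23 (mod 41). The other root is 41 − 8 = 33.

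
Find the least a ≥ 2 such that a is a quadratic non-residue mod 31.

(2/31) = +1, so 2 is a residue.
(3/31) = −1, so 3 is the smallest positive non-residue mod 31.

3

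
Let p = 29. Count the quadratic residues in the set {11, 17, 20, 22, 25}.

(11/29) = -1 → non-residue.
(17/29) = -1 → non-residue.
(20/29) = +1 → QR.
(22/29) = +1 → QR.
(25/29) = +1 → QR.
Total quadratic residues among the 5: 3.

3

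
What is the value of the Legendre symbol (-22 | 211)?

1

First reduce: -22 ≡ 189 (mod 211).
Reciprocity: 189 ≡ 1 and 211 ≡ 3 (mod 4), so (189/211) = +(211/189).
Reduce top mod 189: now compute (22/189).
Pull out 2: since 189 ≡ 5 (mod 8), (2/189) = -1.
Reciprocity: 11 ≡ 3 and 189 ≡ 1 (mod 4), so (11/189) = +(189/11).
Reduce top mod 11: now compute (2/11).
Pull out 2: since 11 ≡ 3 (mod 8), (2/11) = -1.
Reached (1/11) = 1. Collecting the sign flips along the way, the symbol is +1.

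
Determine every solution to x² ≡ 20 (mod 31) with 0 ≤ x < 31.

12, 19

Since 31 ≡ 3 (mod 4), a square root of 20 is 20^((31+1)/4) = 20^8 mod 31.
Repeated squaring: 20^2≡28, 20^4≡9, 20^8≡19 (mod 31).
20^8 = 20^(8) ≡ 19 (mod 31).
Check: 19² = 361 ≡ 20 (mod 31). The two roots are 12 and 19.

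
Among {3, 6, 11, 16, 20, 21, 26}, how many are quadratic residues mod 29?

(3/29) = -1 → non-residue.
(6/29) = +1 → QR.
(11/29) = -1 → non-residue.
(16/29) = +1 → QR.
(20/29) = +1 → QR.
(21/29) = -1 → non-residue.
(26/29) = -1 → non-residue.
Total quadratic residues among the 7: 3.

3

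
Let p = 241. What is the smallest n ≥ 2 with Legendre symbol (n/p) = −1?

7

(2/241) = +1, so 2 is a residue.
(3/241) = +1, so 3 is a residue.
(4/241) = +1, so 4 is a residue.
(5/241) = +1, so 5 is a residue.
(6/241) = +1, so 6 is a residue.
(7/241) = −1, so 7 is the smallest positive non-residue mod 241.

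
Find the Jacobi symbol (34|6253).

1

Pull out 2: since 6253 ≡ 5 (mod 8), (2/6253) = -1.
Reciprocity: 17 ≡ 1 and 6253 ≡ 1 (mod 4), so (17/6253) = +(6253/17).
Reduce top mod 17: now compute (14/17).
Pull out 2: since 17 ≡ 1 (mod 8), (2/17) = +1.
Reciprocity: 7 ≡ 3 and 17 ≡ 1 (mod 4), so (7/17) = +(17/7).
Reduce top mod 7: now compute (3/7).
Reciprocity: 3 ≡ 3 and 7 ≡ 3 (mod 4), so (3/7) = −(7/3).
Reduce top mod 3: now compute (1/3).
Reached (1/3) = 1. Collecting the sign flips along the way, the symbol is +1.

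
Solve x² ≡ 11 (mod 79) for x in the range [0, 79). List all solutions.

Since 79 ≡ 3 (mod 4), a square root of 11 is 11^((79+1)/4) = 11^20 mod 79.
Repeated squaring: 11^2≡42, 11^4≡26, 11^8≡44, 11^16≡40 (mod 79).
11^20 = 11^(16+4) ≡ 13 (mod 79).
Check: 13² = 169 ≡ 11 (mod 79). The two roots are 13 and 66.

13, 66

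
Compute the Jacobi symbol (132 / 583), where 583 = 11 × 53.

Pull out 2^2: since 583 ≡ 7 (mod 8), (2/583) = +1, so (2/583)^2 = +1.
Reciprocity: 33 ≡ 1 and 583 ≡ 3 (mod 4), so (33/583) = +(583/33).
Reduce top mod 33: now compute (22/33).
Pull out 2: since 33 ≡ 1 (mod 8), (2/33) = +1.
Reciprocity: 11 ≡ 3 and 33 ≡ 1 (mod 4), so (11/33) = +(33/11).
Reduce top mod 11: now compute (0/11).
Top reduces to 0: gcd > 1, so the symbol is 0.

0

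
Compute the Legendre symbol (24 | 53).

1

Euler's criterion: (24/53) ≡ 24^26 (mod 53).
24^2 ≡ 46 (mod 53)
24^4 ≡ 49 (mod 53)
24^8 ≡ 16 (mod 53)
24^16 ≡ 44 (mod 53)
24^26 = 24^(16+8+2) ≡ 1 (mod 53).
Result is 1, so (24/53) = 1.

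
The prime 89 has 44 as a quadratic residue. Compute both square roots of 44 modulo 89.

89 ≡ 1 (mod 4), so we find a root by search.
Trying successive values, 20² = 400 ≡ 44 (mod 89). The other root is 89 − 20 = 69.

20, 69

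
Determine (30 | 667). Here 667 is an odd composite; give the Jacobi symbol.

Pull out 2: since 667 ≡ 3 (mod 8), (2/667) = -1.
Reciprocity: 15 ≡ 3 and 667 ≡ 3 (mod 4), so (15/667) = −(667/15).
Reduce top mod 15: now compute (7/15).
Reciprocity: 7 ≡ 3 and 15 ≡ 3 (mod 4), so (7/15) = −(15/7).
Reduce top mod 7: now compute (1/7).
Reached (1/7) = 1. Collecting the sign flips along the way, the symbol is -1.

-1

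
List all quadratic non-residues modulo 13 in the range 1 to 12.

2, 5, 6, 7, 8, 11

Square k = 1,…,6 (k and 13−k give the same square):
1²=1, 2²=4, 3²=9, 4²≡3, 5²≡12, 6²≡10 (mod 13).
The residues are {1, 3, 4, 9, 10, 12}; the non-residues are the remaining 6 nonzero classes.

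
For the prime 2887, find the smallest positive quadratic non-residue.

3

(2/2887) = +1, so 2 is a residue.
(3/2887) = −1, so 3 is the smallest positive non-residue mod 2887.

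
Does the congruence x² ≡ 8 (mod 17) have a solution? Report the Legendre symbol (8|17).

1

Pull out 2^3: since 17 ≡ 1 (mod 8), (2/17) = +1, so (2/17)^3 = +1.
Reached (1/17) = 1. Collecting the sign flips along the way, the symbol is +1.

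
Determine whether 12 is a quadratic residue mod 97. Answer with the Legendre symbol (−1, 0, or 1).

1

Euler's criterion: (12/97) ≡ 12^48 (mod 97).
12^2 ≡ 47 (mod 97)
12^4 ≡ 75 (mod 97)
12^8 ≡ 96 (mod 97)
12^16 ≡ 1 (mod 97)
12^32 ≡ 1 (mod 97)
12^48 = 12^(32+16) ≡ 1 (mod 97).
Result is 1, so (12/97) = 1.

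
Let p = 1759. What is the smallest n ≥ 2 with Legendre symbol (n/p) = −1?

3

(2/1759) = +1, so 2 is a residue.
(3/1759) = −1, so 3 is the smallest positive non-residue mod 1759.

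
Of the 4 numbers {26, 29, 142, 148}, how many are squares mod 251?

(26/251) = -1 → non-residue.
(29/251) = -1 → non-residue.
(142/251) = +1 → QR.
(148/251) = -1 → non-residue.
Total quadratic residues among the 4: 1.

1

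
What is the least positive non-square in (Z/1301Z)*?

2

(2/1301) = −1, so 2 is the smallest positive non-residue mod 1301.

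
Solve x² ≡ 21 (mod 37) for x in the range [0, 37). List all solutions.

37 ≡ 1 (mod 4), so we find a root by search.
Trying successive values, 13² = 169 ≡ 21 (mod 37). The other root is 37 − 13 = 24.

13, 24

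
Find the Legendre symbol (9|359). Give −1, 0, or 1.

Reciprocity: 9 ≡ 1 and 359 ≡ 3 (mod 4), so (9/359) = +(359/9).
Reduce top mod 9: now compute (8/9).
Pull out 2^3: since 9 ≡ 1 (mod 8), (2/9) = +1, so (2/9)^3 = +1.
Reached (1/9) = 1. Collecting the sign flips along the way, the symbol is +1.

1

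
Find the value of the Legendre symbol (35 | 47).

Euler's criterion: (35/47) ≡ 35^23 (mod 47).
35^2 ≡ 3 (mod 47)
35^4 ≡ 9 (mod 47)
35^8 ≡ 34 (mod 47)
35^16 ≡ 28 (mod 47)
35^23 = 35^(16+4+2+1) ≡ 46 (mod 47).
Result is 46 ≡ −1, so (35/47) = −1.

-1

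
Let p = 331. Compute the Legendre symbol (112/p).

Euler's criterion: (112/331) ≡ 112^165 (mod 331).
112^2 ≡ 297 (mod 331)
112^4 ≡ 163 (mod 331)
112^8 ≡ 89 (mod 331)
112^16 ≡ 308 (mod 331)
112^32 ≡ 198 (mod 331)
112^64 ≡ 146 (mod 331)
112^128 ≡ 132 (mod 331)
112^165 = 112^(128+32+4+1) ≡ 330 (mod 331).
Result is 330 ≡ −1, so (112/331) = −1.

-1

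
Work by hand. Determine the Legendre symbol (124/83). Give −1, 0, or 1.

1

First reduce: 124 ≡ 41 (mod 83).
Reciprocity: 41 ≡ 1 and 83 ≡ 3 (mod 4), so (41/83) = +(83/41).
Reduce top mod 41: now compute (1/41).
Reached (1/41) = 1. Collecting the sign flips along the way, the symbol is +1.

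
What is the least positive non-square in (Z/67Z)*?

2

(2/67) = −1, so 2 is the smallest positive non-residue mod 67.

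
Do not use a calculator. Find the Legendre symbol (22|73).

Pull out 2: since 73 ≡ 1 (mod 8), (2/73) = +1.
Reciprocity: 11 ≡ 3 and 73 ≡ 1 (mod 4), so (11/73) = +(73/11).
Reduce top mod 11: now compute (7/11).
Reciprocity: 7 ≡ 3 and 11 ≡ 3 (mod 4), so (7/11) = −(11/7).
Reduce top mod 7: now compute (4/7).
Pull out 2^2: since 7 ≡ 7 (mod 8), (2/7) = +1, so (2/7)^2 = +1.
Reached (1/7) = 1. Collecting the sign flips along the way, the symbol is -1.

-1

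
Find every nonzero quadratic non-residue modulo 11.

2, 6, 7, 8, 10

Square k = 1,…,5 (k and 11−k give the same square):
1²=1, 2²=4, 3²=9, 4²≡5, 5²≡3 (mod 11).
The residues are {1, 3, 4, 5, 9}; the non-residues are the remaining 5 nonzero classes.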